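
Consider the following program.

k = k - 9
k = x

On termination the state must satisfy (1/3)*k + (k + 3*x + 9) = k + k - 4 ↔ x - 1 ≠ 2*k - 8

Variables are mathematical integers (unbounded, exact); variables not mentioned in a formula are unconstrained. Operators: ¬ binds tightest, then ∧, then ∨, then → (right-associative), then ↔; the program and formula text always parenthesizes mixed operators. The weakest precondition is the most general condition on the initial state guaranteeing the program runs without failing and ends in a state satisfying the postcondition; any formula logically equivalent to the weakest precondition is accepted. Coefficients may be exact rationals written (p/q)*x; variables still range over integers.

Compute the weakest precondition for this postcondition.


Working backward. After the program, the postcondition (1/3)*k + (k + 3*x + 9) = k + k - 4 ↔ x - 1 ≠ 2*k - 8 must hold; in canonical form it is 3*x = (2/3)*k - 13 ↔ x ≠ 2*k - 7.
Before k := x: (7/3)*x = -13 ↔ x ≠ 7
Before k := k - 9: (7/3)*x = -13 ↔ x ≠ 7
Answer: WP = (7/3)*x = -13 ↔ x ≠ 7


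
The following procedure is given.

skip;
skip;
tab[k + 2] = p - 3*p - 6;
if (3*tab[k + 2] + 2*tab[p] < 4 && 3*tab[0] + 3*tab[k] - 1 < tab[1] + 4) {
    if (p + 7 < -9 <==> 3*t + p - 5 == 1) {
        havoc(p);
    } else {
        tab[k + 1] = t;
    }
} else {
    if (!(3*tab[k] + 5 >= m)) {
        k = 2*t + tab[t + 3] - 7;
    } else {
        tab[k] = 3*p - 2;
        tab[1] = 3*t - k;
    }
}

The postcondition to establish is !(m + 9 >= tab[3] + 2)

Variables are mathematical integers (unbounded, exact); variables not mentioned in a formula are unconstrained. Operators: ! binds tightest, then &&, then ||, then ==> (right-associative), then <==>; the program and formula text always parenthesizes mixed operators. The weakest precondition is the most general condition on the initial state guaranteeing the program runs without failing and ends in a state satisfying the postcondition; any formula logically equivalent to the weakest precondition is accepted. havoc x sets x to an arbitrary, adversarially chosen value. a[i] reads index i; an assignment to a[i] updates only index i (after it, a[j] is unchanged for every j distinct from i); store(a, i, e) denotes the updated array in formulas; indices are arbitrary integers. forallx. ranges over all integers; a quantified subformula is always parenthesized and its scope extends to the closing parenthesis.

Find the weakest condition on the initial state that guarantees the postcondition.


Working backward. After the program, the postcondition !(m + 9 >= tab[3] + 2) must hold; in canonical form it is !(m >= tab[3] - 7).
Then branch requires ((p < -16 <==> p + 3*t == 6) ==> (!(m >= tab[3] - 7))) && ((!(p < -16 <==> p + 3*t == 6)) ==> (!(m >= store(tab, k + 1, t)[3] - 7))); else branch requires ((!(3*tab[k] >= m - 5)) ==> (!(m >= tab[3] - 7))) && (3*tab[k] >= m - 5 ==> (!(m >= store(tab, k, 3*p - 2)[3] - 7))).
Before the if: ((3*tab[k + 2] + 2*tab[p] < 4 && 3*tab[0] + 3*tab[k] < tab[1] + 5) ==> (((p < -16 <==> p + 3*t == 6) ==> (!(m >= tab[3] - 7))) && ((!(p < -16 <==> p + 3*t == 6)) ==> (!(m >= store(tab, k + 1, t)[3] - 7))))) && ((!(3*tab[k + 2] + 2*tab[p] < 4 && 3*tab[0] + 3*tab[k] < tab[1] + 5)) ==> (((!(3*tab[k] >= m - 5)) ==> (!(m >= tab[3] - 7))) && (3*tab[k] >= m - 5 ==> (!(m >= store(tab, k, 3*p - 2)[3] - 7)))))
Before tab[k + 2] := p - 3*p - 6: ((3*store(tab, k + 2, -2*p - 6)[k + 2] + 2*store(tab, k + 2, -2*p - 6)[p] < 4 && 3*store(tab, k + 2, -2*p - 6)[0] + 3*store(tab, k + 2, -2*p - 6)[k] < store(tab, k + 2, -2*p - 6)[1] + 5) ==> (((p < -16 <==> p + 3*t == 6) ==> (!(m >= store(tab, k + 2, -2*p - 6)[3] - 7))) && ((!(p < -16 <==> p + 3*t == 6)) ==> (!(m >= store(store(tab, k + 2, -2*p - 6), k + 1, t)[3] - 7))))) && ((!(3*store(tab, k + 2, -2*p - 6)[k + 2] + 2*store(tab, k + 2, -2*p - 6)[p] < 4 && 3*store(tab, k + 2, -2*p - 6)[0] + 3*store(tab, k + 2, -2*p - 6)[k] < store(tab, k + 2, -2*p - 6)[1] + 5)) ==> (((!(3*store(tab, k + 2, -2*p - 6)[k] >= m - 5)) ==> (!(m >= store(tab, k + 2, -2*p - 6)[3] - 7))) && (3*store(tab, k + 2, -2*p - 6)[k] >= m - 5 ==> (!(m >= store(store(tab, k + 2, -2*p - 6), k, 3*p - 2)[3] - 7)))))
Before skip: ((3*store(tab, k + 2, -2*p - 6)[k + 2] + 2*store(tab, k + 2, -2*p - 6)[p] < 4 && 3*store(tab, k + 2, -2*p - 6)[0] + 3*store(tab, k + 2, -2*p - 6)[k] < store(tab, k + 2, -2*p - 6)[1] + 5) ==> (((p < -16 <==> p + 3*t == 6) ==> (!(m >= store(tab, k + 2, -2*p - 6)[3] - 7))) && ((!(p < -16 <==> p + 3*t == 6)) ==> (!(m >= store(store(tab, k + 2, -2*p - 6), k + 1, t)[3] - 7))))) && ((!(3*store(tab, k + 2, -2*p - 6)[k + 2] + 2*store(tab, k + 2, -2*p - 6)[p] < 4 && 3*store(tab, k + 2, -2*p - 6)[0] + 3*store(tab, k + 2, -2*p - 6)[k] < store(tab, k + 2, -2*p - 6)[1] + 5)) ==> (((!(3*store(tab, k + 2, -2*p - 6)[k] >= m - 5)) ==> (!(m >= store(tab, k + 2, -2*p - 6)[3] - 7))) && (3*store(tab, k + 2, -2*p - 6)[k] >= m - 5 ==> (!(m >= store(store(tab, k + 2, -2*p - 6), k, 3*p - 2)[3] - 7)))))
Before skip: ((3*store(tab, k + 2, -2*p - 6)[k + 2] + 2*store(tab, k + 2, -2*p - 6)[p] < 4 && 3*store(tab, k + 2, -2*p - 6)[0] + 3*store(tab, k + 2, -2*p - 6)[k] < store(tab, k + 2, -2*p - 6)[1] + 5) ==> (((p < -16 <==> p + 3*t == 6) ==> (!(m >= store(tab, k + 2, -2*p - 6)[3] - 7))) && ((!(p < -16 <==> p + 3*t == 6)) ==> (!(m >= store(store(tab, k + 2, -2*p - 6), k + 1, t)[3] - 7))))) && ((!(3*store(tab, k + 2, -2*p - 6)[k + 2] + 2*store(tab, k + 2, -2*p - 6)[p] < 4 && 3*store(tab, k + 2, -2*p - 6)[0] + 3*store(tab, k + 2, -2*p - 6)[k] < store(tab, k + 2, -2*p - 6)[1] + 5)) ==> (((!(3*store(tab, k + 2, -2*p - 6)[k] >= m - 5)) ==> (!(m >= store(tab, k + 2, -2*p - 6)[3] - 7))) && (3*store(tab, k + 2, -2*p - 6)[k] >= m - 5 ==> (!(m >= store(store(tab, k + 2, -2*p - 6), k, 3*p - 2)[3] - 7)))))
Answer: WP = ((3*store(tab, k + 2, -2*p - 6)[k + 2] + 2*store(tab, k + 2, -2*p - 6)[p] < 4 && 3*store(tab, k + 2, -2*p - 6)[0] + 3*store(tab, k + 2, -2*p - 6)[k] < store(tab, k + 2, -2*p - 6)[1] + 5) ==> (((p < -16 <==> p + 3*t == 6) ==> (!(m >= store(tab, k + 2, -2*p - 6)[3] - 7))) && ((!(p < -16 <==> p + 3*t == 6)) ==> (!(m >= store(store(tab, k + 2, -2*p - 6), k + 1, t)[3] - 7))))) && ((!(3*store(tab, k + 2, -2*p - 6)[k + 2] + 2*store(tab, k + 2, -2*p - 6)[p] < 4 && 3*store(tab, k + 2, -2*p - 6)[0] + 3*store(tab, k + 2, -2*p - 6)[k] < store(tab, k + 2, -2*p - 6)[1] + 5)) ==> (((!(3*store(tab, k + 2, -2*p - 6)[k] >= m - 5)) ==> (!(m >= store(tab, k + 2, -2*p - 6)[3] - 7))) && (3*store(tab, k + 2, -2*p - 6)[k] >= m - 5 ==> (!(m >= store(store(tab, k + 2, -2*p - 6), k, 3*p - 2)[3] - 7)))))


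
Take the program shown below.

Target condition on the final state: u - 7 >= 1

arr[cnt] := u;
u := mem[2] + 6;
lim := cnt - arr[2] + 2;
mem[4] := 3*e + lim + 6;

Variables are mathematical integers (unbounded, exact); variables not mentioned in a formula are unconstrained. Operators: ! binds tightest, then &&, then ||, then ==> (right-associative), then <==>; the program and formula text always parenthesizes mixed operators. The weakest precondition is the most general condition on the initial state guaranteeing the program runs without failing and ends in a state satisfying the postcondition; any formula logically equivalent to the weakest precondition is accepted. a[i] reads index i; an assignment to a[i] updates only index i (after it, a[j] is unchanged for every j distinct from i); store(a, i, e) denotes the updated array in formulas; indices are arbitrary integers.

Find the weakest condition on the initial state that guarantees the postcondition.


Working backward. After the program, the postcondition u - 7 >= 1 must hold; in canonical form it is u >= 8.
Before mem[4] := 3*e + lim + 6: u >= 8
Before lim := cnt - arr[2] + 2: u >= 8
Before u := mem[2] + 6: mem[2] >= 2
Before arr[cnt] := u: mem[2] >= 2
Answer: WP = mem[2] >= 2


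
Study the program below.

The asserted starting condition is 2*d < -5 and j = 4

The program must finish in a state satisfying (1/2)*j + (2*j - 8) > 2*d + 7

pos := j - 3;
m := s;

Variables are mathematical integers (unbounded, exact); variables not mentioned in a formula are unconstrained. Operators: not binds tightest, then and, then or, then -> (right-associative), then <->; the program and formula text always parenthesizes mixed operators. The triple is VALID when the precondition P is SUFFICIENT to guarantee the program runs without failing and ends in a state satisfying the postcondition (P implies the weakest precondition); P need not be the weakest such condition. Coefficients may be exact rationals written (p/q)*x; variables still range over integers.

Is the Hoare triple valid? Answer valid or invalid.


Working backward. After the program, the postcondition (1/2)*j + (2*j - 8) > 2*d + 7 must hold; in canonical form it is (5/2)*j > 2*d + 15.
Before m := s: (5/2)*j > 2*d + 15
Before pos := j - 3: (5/2)*j > 2*d + 15
The weakest precondition is (5/2)*j > 2*d + 15.
Check whether 2*d < -5 and j = 4 implies it.
Every state satisfying the precondition satisfies the weakest precondition: the implication holds.
Answer: valid


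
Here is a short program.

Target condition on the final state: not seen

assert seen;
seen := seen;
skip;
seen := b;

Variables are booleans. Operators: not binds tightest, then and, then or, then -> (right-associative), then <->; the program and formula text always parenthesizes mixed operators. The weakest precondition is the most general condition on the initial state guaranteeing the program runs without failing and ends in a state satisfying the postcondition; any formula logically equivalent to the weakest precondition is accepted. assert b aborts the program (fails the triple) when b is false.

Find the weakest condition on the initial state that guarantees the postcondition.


Working backward. After the program, not seen must hold.
Before seen := b: not b
Before skip: not b
Before seen := seen: not b
Before assert seen: seen and (not b)
Answer: WP = seen and (not b)


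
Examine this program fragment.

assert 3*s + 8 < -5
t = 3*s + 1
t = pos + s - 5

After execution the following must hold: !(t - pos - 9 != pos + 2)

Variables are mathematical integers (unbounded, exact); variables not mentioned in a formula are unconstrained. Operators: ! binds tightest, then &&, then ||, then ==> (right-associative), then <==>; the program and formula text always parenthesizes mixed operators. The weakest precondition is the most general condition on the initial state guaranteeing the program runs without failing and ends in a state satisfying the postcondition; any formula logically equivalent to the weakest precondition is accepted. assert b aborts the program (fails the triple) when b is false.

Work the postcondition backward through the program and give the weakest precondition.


Working backward. After the program, the postcondition !(t - pos - 9 != pos + 2) must hold; in canonical form it is !(t != 2*pos + 11).
Before t := pos + s - 5: !(s != pos + 16)
Before t := 3*s + 1: !(s != pos + 16)
Before assert 3*s + 8 < -5: 3*s < -13 && (!(s != pos + 16))
Answer: WP = 3*s < -13 && (!(s != pos + 16))


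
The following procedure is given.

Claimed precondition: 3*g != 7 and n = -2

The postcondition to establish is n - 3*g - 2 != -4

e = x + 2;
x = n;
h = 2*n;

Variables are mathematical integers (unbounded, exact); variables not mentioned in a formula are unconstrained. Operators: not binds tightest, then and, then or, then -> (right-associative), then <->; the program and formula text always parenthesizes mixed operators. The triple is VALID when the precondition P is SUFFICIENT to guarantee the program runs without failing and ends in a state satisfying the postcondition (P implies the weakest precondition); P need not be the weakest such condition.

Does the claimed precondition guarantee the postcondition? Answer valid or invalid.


Working backward. After the program, the postcondition n - 3*g - 2 != -4 must hold; in canonical form it is n != 3*g - 2.
Before h := 2*n: n != 3*g - 2
Before x := n: n != 3*g - 2
Before e := x + 2: n != 3*g - 2
The weakest precondition is n != 3*g - 2.
Check whether 3*g != 7 and n = -2 implies it.
Countermodel: at the initial state g = 0, n = -2, the precondition holds but the weakest precondition fails.
Answer: invalid


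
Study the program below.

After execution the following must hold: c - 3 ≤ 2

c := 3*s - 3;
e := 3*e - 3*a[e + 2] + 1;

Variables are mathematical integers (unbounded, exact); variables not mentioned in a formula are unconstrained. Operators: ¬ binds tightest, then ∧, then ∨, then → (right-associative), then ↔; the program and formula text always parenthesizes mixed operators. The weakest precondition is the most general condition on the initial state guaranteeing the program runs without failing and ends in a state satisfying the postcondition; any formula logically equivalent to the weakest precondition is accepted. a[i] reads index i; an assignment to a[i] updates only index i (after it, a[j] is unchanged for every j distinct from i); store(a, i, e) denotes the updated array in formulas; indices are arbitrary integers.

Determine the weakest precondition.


Working backward. After the program, the postcondition c - 3 ≤ 2 must hold; in canonical form it is c ≤ 5.
Before e := 3*e - 3*a[e + 2] + 1: c ≤ 5
Before c := 3*s - 3: 3*s ≤ 8
Answer: WP = 3*s ≤ 8


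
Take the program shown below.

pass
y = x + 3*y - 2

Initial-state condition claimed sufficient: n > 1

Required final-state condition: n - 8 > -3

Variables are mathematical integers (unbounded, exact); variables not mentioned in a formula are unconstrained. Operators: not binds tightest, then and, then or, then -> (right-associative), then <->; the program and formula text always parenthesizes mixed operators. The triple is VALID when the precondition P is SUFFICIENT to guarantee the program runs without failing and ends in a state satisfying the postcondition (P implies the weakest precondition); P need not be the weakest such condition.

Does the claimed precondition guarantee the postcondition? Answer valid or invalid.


Working backward. After the program, the postcondition n - 8 > -3 must hold; in canonical form it is n > 5.
Before y := x + 3*y - 2: n > 5
Before skip: n > 5
The weakest precondition is n > 5.
Check whether n > 1 implies it.
Countermodel: at the initial state n = 2, the precondition holds but the weakest precondition fails.
Answer: invalid


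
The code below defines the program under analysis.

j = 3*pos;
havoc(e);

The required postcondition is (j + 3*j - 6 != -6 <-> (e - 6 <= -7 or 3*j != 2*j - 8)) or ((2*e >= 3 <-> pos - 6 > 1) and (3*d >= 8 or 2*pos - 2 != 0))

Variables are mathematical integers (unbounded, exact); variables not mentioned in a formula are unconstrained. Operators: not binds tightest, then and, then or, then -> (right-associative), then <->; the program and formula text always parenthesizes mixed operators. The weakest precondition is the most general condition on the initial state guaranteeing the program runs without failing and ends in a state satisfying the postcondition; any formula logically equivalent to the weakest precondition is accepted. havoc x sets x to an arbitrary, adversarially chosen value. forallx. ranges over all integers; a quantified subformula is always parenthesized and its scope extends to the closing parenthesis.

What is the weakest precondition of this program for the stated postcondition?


Working backward. After the program, the postcondition (j + 3*j - 6 != -6 <-> (e - 6 <= -7 or 3*j != 2*j - 8)) or ((2*e >= 3 <-> pos - 6 > 1) and (3*d >= 8 or 2*pos - 2 != 0)) must hold; in canonical form it is (4*j != 0 <-> (e <= -1 or j != -8)) or ((2*e >= 3 <-> pos > 7) and (3*d >= 8 or 2*pos != 2)).
Before havoc e: forall e_1. ((4*j != 0 <-> (e_1 <= -1 or j != -8)) or ((2*e_1 >= 3 <-> pos > 7) and (3*d >= 8 or 2*pos != 2)))
Before j := 3*pos: forall e_1. ((12*pos != 0 <-> (e_1 <= -1 or 3*pos != -8)) or ((2*e_1 >= 3 <-> pos > 7) and (3*d >= 8 or 2*pos != 2)))
Answer: WP = forall e_1. ((12*pos != 0 <-> (e_1 <= -1 or 3*pos != -8)) or ((2*e_1 >= 3 <-> pos > 7) and (3*d >= 8 or 2*pos != 2)))


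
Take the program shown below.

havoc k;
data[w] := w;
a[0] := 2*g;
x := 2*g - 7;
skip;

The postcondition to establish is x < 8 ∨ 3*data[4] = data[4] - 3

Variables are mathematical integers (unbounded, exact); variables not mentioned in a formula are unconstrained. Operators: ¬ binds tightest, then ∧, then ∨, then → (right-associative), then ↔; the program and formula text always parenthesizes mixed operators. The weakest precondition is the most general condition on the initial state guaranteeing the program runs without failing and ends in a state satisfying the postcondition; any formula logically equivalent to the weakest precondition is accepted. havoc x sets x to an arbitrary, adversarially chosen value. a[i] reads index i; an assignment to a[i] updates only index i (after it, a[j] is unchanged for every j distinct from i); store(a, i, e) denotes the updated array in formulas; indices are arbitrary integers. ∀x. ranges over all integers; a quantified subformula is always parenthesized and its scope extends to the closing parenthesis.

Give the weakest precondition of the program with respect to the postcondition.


Working backward. After the program, the postcondition x < 8 ∨ 3*data[4] = data[4] - 3 must hold; in canonical form it is x < 8 ∨ 2*data[4] = -3.
Before skip: x < 8 ∨ 2*data[4] = -3
Before x := 2*g - 7: 2*g < 15 ∨ 2*data[4] = -3
Before a[0] := 2*g: 2*g < 15 ∨ 2*data[4] = -3
Before data[w] := w: 2*g < 15 ∨ 2*store(data, w, w)[4] = -3
Before havoc k: 2*g < 15 ∨ 2*store(data, w, w)[4] = -3
Answer: WP = 2*g < 15 ∨ 2*store(data, w, w)[4] = -3


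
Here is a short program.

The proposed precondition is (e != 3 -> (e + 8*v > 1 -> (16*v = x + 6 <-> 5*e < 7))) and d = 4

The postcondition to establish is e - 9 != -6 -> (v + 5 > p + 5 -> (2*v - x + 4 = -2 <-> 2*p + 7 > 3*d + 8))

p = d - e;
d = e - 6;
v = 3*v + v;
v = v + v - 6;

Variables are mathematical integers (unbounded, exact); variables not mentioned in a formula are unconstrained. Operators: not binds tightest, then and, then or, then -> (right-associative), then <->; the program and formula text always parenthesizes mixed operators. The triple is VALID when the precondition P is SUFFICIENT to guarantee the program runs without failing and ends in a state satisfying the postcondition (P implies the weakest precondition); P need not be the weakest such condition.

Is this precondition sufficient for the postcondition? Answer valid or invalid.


Working backward. After the program, the postcondition e - 9 != -6 -> (v + 5 > p + 5 -> (2*v - x + 4 = -2 <-> 2*p + 7 > 3*d + 8)) must hold; in canonical form it is e != 3 -> (v > p -> (2*v = x - 6 <-> 2*p > 3*d + 1)).
Before v := v + v - 6: e != 3 -> (2*v > p + 6 -> (4*v = x + 6 <-> 2*p > 3*d + 1))
Before v := 3*v + v: e != 3 -> (8*v > p + 6 -> (16*v = x + 6 <-> 2*p > 3*d + 1))
Before d := e - 6: e != 3 -> (8*v > p + 6 -> (16*v = x + 6 <-> 2*p > 3*e - 17))
Before p := d - e: e != 3 -> (e + 8*v > d + 6 -> (16*v = x + 6 <-> 2*d > 5*e - 17))
The weakest precondition is e != 3 -> (e + 8*v > d + 6 -> (16*v = x + 6 <-> 2*d > 5*e - 17)).
Check whether (e != 3 -> (e + 8*v > 1 -> (16*v = x + 6 <-> 5*e < 7))) and d = 4 implies it.
Countermodel: at the initial state d = 4, e = 4, v = 1, x = 11, the precondition holds but the weakest precondition fails.
Answer: invalid


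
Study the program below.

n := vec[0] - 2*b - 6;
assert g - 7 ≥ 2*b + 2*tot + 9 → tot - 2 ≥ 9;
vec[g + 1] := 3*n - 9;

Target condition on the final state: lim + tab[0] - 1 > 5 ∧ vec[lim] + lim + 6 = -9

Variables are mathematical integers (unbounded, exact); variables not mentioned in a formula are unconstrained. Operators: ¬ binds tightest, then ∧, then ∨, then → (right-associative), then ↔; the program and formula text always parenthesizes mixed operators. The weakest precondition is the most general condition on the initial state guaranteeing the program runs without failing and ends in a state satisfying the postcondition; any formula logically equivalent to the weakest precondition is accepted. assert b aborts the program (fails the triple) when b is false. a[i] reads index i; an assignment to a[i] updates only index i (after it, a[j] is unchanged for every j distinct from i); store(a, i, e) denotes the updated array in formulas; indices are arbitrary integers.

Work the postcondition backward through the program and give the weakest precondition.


Working backward. After the program, the postcondition lim + tab[0] - 1 > 5 ∧ vec[lim] + lim + 6 = -9 must hold; in canonical form it is tab[0] + lim > 6 ∧ vec[lim] + lim = -15.
Before vec[g + 1] := 3*n - 9: tab[0] + lim > 6 ∧ store(vec, g + 1, 3*n - 9)[lim] + lim = -15
Before assert g - 7 ≥ 2*b + 2*tot + 9 → tot - 2 ≥ 9: (g ≥ 2*b + 2*tot + 16 → tot ≥ 11) ∧ tab[0] + lim > 6 ∧ store(vec, g + 1, 3*n - 9)[lim] + lim = -15
Before n := vec[0] - 2*b - 6: (g ≥ 2*b + 2*tot + 16 → tot ≥ 11) ∧ tab[0] + lim > 6 ∧ store(vec, g + 1, 3*vec[0] - 6*b - 27)[lim] + lim = -15
Answer: WP = (g ≥ 2*b + 2*tot + 16 → tot ≥ 11) ∧ tab[0] + lim > 6 ∧ store(vec, g + 1, 3*vec[0] - 6*b - 27)[lim] + lim = -15


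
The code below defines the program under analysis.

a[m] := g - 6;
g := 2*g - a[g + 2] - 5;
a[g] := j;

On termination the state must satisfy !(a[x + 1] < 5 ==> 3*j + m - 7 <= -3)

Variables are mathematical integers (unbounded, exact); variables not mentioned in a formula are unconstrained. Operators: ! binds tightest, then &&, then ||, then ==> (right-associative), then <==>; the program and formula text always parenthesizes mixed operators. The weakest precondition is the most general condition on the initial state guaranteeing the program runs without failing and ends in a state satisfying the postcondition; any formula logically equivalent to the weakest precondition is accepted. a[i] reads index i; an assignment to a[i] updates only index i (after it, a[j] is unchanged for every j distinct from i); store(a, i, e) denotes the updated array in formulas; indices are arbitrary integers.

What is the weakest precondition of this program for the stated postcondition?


Working backward. After the program, the postcondition !(a[x + 1] < 5 ==> 3*j + m - 7 <= -3) must hold; in canonical form it is !(a[x + 1] < 5 ==> 3*j + m <= 4).
Before a[g] := j: !(store(a, g, j)[x + 1] < 5 ==> 3*j + m <= 4)
Before g := 2*g - a[g + 2] - 5: !(store(a, -a[g + 2] + 2*g - 5, j)[x + 1] < 5 ==> 3*j + m <= 4)
Before a[m] := g - 6: !(store(store(a, m, g - 6), -store(a, m, g - 6)[g + 2] + 2*g - 5, j)[x + 1] < 5 ==> 3*j + m <= 4)
Answer: WP = !(store(store(a, m, g - 6), -store(a, m, g - 6)[g + 2] + 2*g - 5, j)[x + 1] < 5 ==> 3*j + m <= 4)


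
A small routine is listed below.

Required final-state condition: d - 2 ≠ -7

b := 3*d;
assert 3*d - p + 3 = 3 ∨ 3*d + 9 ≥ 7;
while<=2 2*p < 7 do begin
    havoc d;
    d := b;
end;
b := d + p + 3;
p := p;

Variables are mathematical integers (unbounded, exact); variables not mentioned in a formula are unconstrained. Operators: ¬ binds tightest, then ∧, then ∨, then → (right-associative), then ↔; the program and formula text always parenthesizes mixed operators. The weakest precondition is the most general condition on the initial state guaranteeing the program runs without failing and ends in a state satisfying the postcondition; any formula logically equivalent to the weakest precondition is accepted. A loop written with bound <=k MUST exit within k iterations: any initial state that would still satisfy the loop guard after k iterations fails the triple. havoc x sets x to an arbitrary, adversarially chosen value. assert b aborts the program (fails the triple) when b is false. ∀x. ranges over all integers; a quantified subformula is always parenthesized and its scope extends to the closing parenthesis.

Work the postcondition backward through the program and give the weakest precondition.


Working backward. After the program, the postcondition d - 2 ≠ -7 must hold; in canonical form it is d ≠ -5.
Before p := p: d ≠ -5
Before b := d + p + 3: d ≠ -5
Before the loop (bound <=2), unroll the exhaustion recursion (WP_0 = exit-now case; WP_j = one more guarded iteration, up to j = 2):
  WP_0: (¬(2*p < 7)) ∧ d ≠ -5
  WP_1: (2*p < 7 → ((¬(2*p < 7)) ∧ b ≠ -5)) ∧ ((¬(2*p < 7)) → d ≠ -5)
  WP_2: (2*p < 7 → ((2*p < 7 → ((¬(2*p < 7)) ∧ b ≠ -5)) ∧ ((¬(2*p < 7)) → b ≠ -5))) ∧ ((¬(2*p < 7)) → d ≠ -5)
So before the loop: (2*p < 7 → ((2*p < 7 → ((¬(2*p < 7)) ∧ b ≠ -5)) ∧ ((¬(2*p < 7)) → b ≠ -5))) ∧ ((¬(2*p < 7)) → d ≠ -5)
Before assert 3*d - p + 3 = 3 ∨ 3*d + 9 ≥ 7: (3*d = p ∨ 3*d ≥ -2) ∧ (2*p < 7 → ((2*p < 7 → ((¬(2*p < 7)) ∧ b ≠ -5)) ∧ ((¬(2*p < 7)) → b ≠ -5))) ∧ ((¬(2*p < 7)) → d ≠ -5)
Before b := 3*d: (3*d = p ∨ 3*d ≥ -2) ∧ (2*p < 7 → ((2*p < 7 → ((¬(2*p < 7)) ∧ 3*d ≠ -5)) ∧ ((¬(2*p < 7)) → 3*d ≠ -5))) ∧ ((¬(2*p < 7)) → d ≠ -5)
Answer: WP = (3*d = p ∨ 3*d ≥ -2) ∧ (2*p < 7 → ((2*p < 7 → ((¬(2*p < 7)) ∧ 3*d ≠ -5)) ∧ ((¬(2*p < 7)) → 3*d ≠ -5))) ∧ ((¬(2*p < 7)) → d ≠ -5)


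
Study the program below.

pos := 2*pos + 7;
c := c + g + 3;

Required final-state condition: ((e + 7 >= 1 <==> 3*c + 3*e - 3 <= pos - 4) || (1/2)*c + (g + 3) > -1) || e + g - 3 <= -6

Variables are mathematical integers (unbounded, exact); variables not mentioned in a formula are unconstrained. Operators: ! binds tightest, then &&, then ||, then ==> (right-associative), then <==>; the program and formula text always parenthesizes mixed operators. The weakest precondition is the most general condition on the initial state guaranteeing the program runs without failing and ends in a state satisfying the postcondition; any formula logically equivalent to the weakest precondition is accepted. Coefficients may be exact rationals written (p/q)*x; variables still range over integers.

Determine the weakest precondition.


Working backward. After the program, the postcondition ((e + 7 >= 1 <==> 3*c + 3*e - 3 <= pos - 4) || (1/2)*c + (g + 3) > -1) || e + g - 3 <= -6 must hold; in canonical form it is (e >= -6 <==> 3*c + 3*e <= pos - 1) || (1/2)*c + g > -4 || e + g <= -3.
Before c := c + g + 3: (e >= -6 <==> 3*c + 3*e + 3*g <= pos - 10) || (1/2)*c + (3/2)*g > -11/2 || e + g <= -3
Before pos := 2*pos + 7: (e >= -6 <==> 3*c + 3*e + 3*g <= 2*pos - 3) || (1/2)*c + (3/2)*g > -11/2 || e + g <= -3
Answer: WP = (e >= -6 <==> 3*c + 3*e + 3*g <= 2*pos - 3) || (1/2)*c + (3/2)*g > -11/2 || e + g <= -3


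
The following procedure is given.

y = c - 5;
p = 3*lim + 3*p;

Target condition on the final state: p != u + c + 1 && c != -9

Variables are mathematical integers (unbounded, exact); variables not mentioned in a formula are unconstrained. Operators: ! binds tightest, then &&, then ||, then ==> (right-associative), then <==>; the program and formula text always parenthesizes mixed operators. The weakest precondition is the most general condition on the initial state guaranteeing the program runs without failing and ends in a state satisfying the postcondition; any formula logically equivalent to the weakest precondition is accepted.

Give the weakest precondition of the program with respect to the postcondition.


Working backward. After the program, the postcondition p != u + c + 1 && c != -9 must hold; in canonical form it is p != c + u + 1 && c != -9.
Before p := 3*lim + 3*p: 3*lim + 3*p != c + u + 1 && c != -9
Before y := c - 5: 3*lim + 3*p != c + u + 1 && c != -9
Answer: WP = 3*lim + 3*p != c + u + 1 && c != -9


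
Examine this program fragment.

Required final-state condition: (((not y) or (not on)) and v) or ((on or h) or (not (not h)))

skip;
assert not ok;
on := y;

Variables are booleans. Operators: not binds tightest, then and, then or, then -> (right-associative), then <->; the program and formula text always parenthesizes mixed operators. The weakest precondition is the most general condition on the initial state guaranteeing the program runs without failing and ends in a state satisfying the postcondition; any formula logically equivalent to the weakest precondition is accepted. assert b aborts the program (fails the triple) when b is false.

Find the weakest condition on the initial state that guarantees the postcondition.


Working backward. After the program, the postcondition (((not y) or (not on)) and v) or ((on or h) or (not (not h))) must hold; in canonical form it is (((not y) or (not on)) and v) or on or h.
Before on := y: ((not y) and v) or y or h
Before assert not ok: (not ok) and (((not y) and v) or y or h)
Before skip: (not ok) and (((not y) and v) or y or h)
Answer: WP = (not ok) and (((not y) and v) or y or h)


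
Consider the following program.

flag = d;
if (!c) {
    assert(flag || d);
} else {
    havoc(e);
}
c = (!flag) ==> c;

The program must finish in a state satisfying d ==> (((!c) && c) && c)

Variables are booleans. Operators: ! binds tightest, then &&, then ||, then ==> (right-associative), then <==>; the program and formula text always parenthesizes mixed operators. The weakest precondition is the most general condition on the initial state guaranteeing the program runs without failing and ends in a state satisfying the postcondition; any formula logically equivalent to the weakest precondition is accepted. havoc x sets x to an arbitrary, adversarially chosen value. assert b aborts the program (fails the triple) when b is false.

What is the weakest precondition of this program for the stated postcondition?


Working backward. After the program, the postcondition d ==> (((!c) && c) && c) must hold; in canonical form it is !d.
Before c := (!flag) ==> c: !d
Then branch requires (flag || d) && (!d); else branch requires !d.
Before the if: ((!c) ==> ((flag || d) && (!d))) && (c ==> (!d))
Before flag := d: c && (c ==> (!d))
Answer: WP = c && (c ==> (!d))


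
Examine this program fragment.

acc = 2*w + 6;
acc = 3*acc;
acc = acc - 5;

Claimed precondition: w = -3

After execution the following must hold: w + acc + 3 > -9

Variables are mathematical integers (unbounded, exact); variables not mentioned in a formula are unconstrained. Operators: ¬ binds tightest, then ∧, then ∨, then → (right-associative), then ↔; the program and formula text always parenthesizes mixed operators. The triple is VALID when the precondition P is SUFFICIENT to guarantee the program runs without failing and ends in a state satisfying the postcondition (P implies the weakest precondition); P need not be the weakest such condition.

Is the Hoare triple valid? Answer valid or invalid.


Working backward. After the program, the postcondition w + acc + 3 > -9 must hold; in canonical form it is acc + w > -12.
Before acc := acc - 5: acc + w > -7
Before acc := 3*acc: 3*acc + w > -7
Before acc := 2*w + 6: 7*w > -25
The weakest precondition is 7*w > -25.
Check whether w = -3 implies it.
Every state satisfying the precondition satisfies the weakest precondition: the implication holds.
Answer: valid


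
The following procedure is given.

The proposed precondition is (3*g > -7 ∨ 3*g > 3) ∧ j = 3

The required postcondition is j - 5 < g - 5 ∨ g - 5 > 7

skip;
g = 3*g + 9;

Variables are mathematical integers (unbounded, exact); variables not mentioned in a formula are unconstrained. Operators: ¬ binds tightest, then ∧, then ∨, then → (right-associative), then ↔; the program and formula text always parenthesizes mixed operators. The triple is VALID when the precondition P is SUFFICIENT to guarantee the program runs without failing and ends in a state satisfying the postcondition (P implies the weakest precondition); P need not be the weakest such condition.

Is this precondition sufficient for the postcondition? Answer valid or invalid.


Working backward. After the program, the postcondition j - 5 < g - 5 ∨ g - 5 > 7 must hold; in canonical form it is j < g ∨ g > 12.
Before g := 3*g + 9: j < 3*g + 9 ∨ 3*g > 3
Before skip: j < 3*g + 9 ∨ 3*g > 3
The weakest precondition is j < 3*g + 9 ∨ 3*g > 3.
Check whether (3*g > -7 ∨ 3*g > 3) ∧ j = 3 implies it.
Countermodel: at the initial state g = -2, j = 3, the precondition holds but the weakest precondition fails.
Answer: invalid


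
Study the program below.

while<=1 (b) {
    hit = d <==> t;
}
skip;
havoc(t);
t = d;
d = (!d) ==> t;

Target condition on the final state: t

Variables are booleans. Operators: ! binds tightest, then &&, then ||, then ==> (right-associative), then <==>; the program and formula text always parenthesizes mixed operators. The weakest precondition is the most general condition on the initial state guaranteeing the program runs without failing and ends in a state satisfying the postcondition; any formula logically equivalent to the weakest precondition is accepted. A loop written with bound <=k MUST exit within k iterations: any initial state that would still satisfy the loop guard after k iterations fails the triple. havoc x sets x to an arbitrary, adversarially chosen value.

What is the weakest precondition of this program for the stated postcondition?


Working backward. After the program, t must hold.
Before d := (!d) ==> t: t
Before t := d: d
Before havoc t: d
Before skip: d
Before the loop (bound <=1), unroll the exhaustion recursion (WP_0 = exit-now case; WP_j = one more guarded iteration, up to j = 1):
  WP_0: (!b) && d
  WP_1: (b ==> ((!b) && d)) && ((!b) ==> d)
So before the loop: (b ==> ((!b) && d)) && ((!b) ==> d)
Answer: WP = (b ==> ((!b) && d)) && ((!b) ==> d)


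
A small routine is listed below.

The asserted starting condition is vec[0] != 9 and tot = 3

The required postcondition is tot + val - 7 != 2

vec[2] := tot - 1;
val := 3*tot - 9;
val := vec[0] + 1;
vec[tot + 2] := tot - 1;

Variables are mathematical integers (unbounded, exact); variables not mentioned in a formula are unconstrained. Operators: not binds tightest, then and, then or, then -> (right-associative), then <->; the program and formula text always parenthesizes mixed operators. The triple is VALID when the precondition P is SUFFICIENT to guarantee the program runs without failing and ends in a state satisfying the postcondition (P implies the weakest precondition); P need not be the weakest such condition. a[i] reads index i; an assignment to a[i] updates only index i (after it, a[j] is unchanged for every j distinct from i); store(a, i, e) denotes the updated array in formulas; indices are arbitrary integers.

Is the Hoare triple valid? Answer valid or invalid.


Working backward. After the program, the postcondition tot + val - 7 != 2 must hold; in canonical form it is tot + val != 9.
Before vec[tot + 2] := tot - 1: tot + val != 9
Before val := vec[0] + 1: vec[0] + tot != 8
Before val := 3*tot - 9: vec[0] + tot != 8
Before vec[2] := tot - 1: vec[0] + tot != 8
The weakest precondition is vec[0] + tot != 8.
Check whether vec[0] != 9 and tot = 3 implies it.
Countermodel: at the initial state tot = 3, vec = {[0] = 5, elsewhere 5}, the precondition holds but the weakest precondition fails.
Answer: invalid


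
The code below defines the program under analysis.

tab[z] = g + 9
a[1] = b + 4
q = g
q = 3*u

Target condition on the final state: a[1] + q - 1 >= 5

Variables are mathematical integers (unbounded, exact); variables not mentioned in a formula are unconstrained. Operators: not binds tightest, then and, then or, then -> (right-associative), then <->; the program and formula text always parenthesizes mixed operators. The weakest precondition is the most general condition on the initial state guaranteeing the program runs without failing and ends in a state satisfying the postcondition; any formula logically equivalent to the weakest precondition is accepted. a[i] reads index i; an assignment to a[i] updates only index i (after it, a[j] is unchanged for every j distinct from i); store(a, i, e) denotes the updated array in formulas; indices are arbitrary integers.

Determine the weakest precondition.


Working backward. After the program, the postcondition a[1] + q - 1 >= 5 must hold; in canonical form it is a[1] + q >= 6.
Before q := 3*u: a[1] + 3*u >= 6
Before q := g: a[1] + 3*u >= 6
Before a[1] := b + 4: b + 3*u >= 2
Before tab[z] := g + 9: b + 3*u >= 2
Answer: WP = b + 3*u >= 2


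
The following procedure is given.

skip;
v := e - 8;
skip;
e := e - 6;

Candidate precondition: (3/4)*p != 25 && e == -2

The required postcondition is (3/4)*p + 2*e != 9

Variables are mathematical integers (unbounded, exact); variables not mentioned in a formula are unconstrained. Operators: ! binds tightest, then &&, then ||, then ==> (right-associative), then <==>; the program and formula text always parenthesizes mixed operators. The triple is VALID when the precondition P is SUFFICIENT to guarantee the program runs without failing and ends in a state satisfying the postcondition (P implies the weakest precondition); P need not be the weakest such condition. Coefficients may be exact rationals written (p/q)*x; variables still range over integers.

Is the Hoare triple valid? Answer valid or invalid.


Working backward. After the program, the postcondition (3/4)*p + 2*e != 9 must hold; in canonical form it is 2*e + (3/4)*p != 9.
Before e := e - 6: 2*e + (3/4)*p != 21
Before skip: 2*e + (3/4)*p != 21
Before v := e - 8: 2*e + (3/4)*p != 21
Before skip: 2*e + (3/4)*p != 21
The weakest precondition is 2*e + (3/4)*p != 21.
Check whether (3/4)*p != 25 && e == -2 implies it.
Every state satisfying the precondition satisfies the weakest precondition: the implication holds.
Answer: valid


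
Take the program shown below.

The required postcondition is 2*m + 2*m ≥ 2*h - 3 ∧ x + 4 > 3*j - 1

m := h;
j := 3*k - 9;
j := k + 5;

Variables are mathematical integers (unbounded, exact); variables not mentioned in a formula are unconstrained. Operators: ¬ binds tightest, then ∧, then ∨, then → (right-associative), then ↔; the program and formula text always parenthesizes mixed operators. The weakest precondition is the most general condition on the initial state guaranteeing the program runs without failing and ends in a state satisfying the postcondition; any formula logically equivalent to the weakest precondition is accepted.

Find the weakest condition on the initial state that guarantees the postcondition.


Working backward. After the program, the postcondition 2*m + 2*m ≥ 2*h - 3 ∧ x + 4 > 3*j - 1 must hold; in canonical form it is 4*m ≥ 2*h - 3 ∧ x > 3*j - 5.
Before j := k + 5: 4*m ≥ 2*h - 3 ∧ x > 3*k + 10
Before j := 3*k - 9: 4*m ≥ 2*h - 3 ∧ x > 3*k + 10
Before m := h: 2*h ≥ -3 ∧ x > 3*k + 10
Answer: WP = 2*h ≥ -3 ∧ x > 3*k + 10


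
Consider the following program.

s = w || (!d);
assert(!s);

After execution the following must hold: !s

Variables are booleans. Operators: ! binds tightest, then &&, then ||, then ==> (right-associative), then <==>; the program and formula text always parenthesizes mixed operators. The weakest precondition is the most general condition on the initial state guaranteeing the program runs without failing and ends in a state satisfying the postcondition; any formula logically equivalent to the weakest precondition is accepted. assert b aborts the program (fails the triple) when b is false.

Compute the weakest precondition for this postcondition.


Working backward. After the program, !s must hold.
Before assert !s: !s
Before s := w || (!d): !(w || (!d))
Answer: WP = !(w || (!d))


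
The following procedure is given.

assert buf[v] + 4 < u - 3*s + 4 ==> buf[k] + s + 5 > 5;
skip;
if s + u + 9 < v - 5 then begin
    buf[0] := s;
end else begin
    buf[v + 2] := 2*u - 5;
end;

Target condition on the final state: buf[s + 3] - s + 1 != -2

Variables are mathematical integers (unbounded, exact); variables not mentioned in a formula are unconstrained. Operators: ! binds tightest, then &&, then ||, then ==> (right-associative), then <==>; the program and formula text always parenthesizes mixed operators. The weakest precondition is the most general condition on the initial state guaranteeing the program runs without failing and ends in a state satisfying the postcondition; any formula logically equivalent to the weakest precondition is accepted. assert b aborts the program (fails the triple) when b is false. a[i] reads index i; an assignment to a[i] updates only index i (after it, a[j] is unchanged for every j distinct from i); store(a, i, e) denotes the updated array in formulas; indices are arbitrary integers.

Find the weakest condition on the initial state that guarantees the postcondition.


Working backward. After the program, the postcondition buf[s + 3] - s + 1 != -2 must hold; in canonical form it is buf[s + 3] != s - 3.
Then branch requires store(buf, 0, s)[s + 3] != s - 3; else branch requires store(buf, v + 2, 2*u - 5)[s + 3] != s - 3.
Before the if: (s + u < v - 14 ==> store(buf, 0, s)[s + 3] != s - 3) && ((!(s + u < v - 14)) ==> store(buf, v + 2, 2*u - 5)[s + 3] != s - 3)
Before skip: (s + u < v - 14 ==> store(buf, 0, s)[s + 3] != s - 3) && ((!(s + u < v - 14)) ==> store(buf, v + 2, 2*u - 5)[s + 3] != s - 3)
Before assert buf[v] + 4 < u - 3*s + 4 ==> buf[k] + s + 5 > 5: (buf[v] + 3*s < u ==> buf[k] + s > 0) && (s + u < v - 14 ==> store(buf, 0, s)[s + 3] != s - 3) && ((!(s + u < v - 14)) ==> store(buf, v + 2, 2*u - 5)[s + 3] != s - 3)
Answer: WP = (buf[v] + 3*s < u ==> buf[k] + s > 0) && (s + u < v - 14 ==> store(buf, 0, s)[s + 3] != s - 3) && ((!(s + u < v - 14)) ==> store(buf, v + 2, 2*u - 5)[s + 3] != s - 3)
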